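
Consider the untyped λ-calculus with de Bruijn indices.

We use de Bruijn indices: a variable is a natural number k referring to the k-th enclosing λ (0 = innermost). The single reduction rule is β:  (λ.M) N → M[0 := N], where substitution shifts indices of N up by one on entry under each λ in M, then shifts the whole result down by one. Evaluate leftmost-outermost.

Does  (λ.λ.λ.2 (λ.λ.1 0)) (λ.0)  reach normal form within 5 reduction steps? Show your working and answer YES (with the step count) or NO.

Answer: YES — reaches normal form λ.λ.λ.λ.1 0 in 2 ≤ 5 steps

Reduction:
  start: (λ.λ.λ.2 (λ.λ.1 0)) (λ.0)
  →1  λ.λ.(λ.0) (λ.λ.1 0)
  →2  λ.λ.λ.λ.1 0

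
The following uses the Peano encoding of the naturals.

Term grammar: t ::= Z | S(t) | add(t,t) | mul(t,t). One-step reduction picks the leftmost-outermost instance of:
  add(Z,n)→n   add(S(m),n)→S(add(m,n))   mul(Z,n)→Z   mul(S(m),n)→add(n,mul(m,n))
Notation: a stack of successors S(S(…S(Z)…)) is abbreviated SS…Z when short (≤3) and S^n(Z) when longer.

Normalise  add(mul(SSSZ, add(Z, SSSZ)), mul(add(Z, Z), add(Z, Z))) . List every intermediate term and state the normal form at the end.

  start: add(mul(SSSZ, add(Z, SSSZ)), mul(add(Z, Z), add(Z, Z)))
  step 1: add(add(add(Z, SSSZ), mul(SSZ, add(Z, SSSZ))), mul(add(Z, Z), add(Z, Z)))
  step 2: add(add(SSSZ, mul(SSZ, add(Z, SSSZ))), mul(add(Z, Z), add(Z, Z)))
  step 3: add(S(add(SSZ, mul(SSZ, add(Z, SSSZ)))), mul(add(Z, Z), add(Z, Z)))
  step 4: S(add(add(SSZ, mul(SSZ, add(Z, SSSZ))), mul(add(Z, Z), add(Z, Z))))
  step 5: S(add(S(add(SZ, mul(SSZ, add(Z, SSSZ)))), mul(add(Z, Z), add(Z, Z))))
  step 6: S(S(add(add(SZ, mul(SSZ, add(Z, SSSZ))), mul(add(Z, Z), add(Z, Z)))))
  step 7: S(S(add(S(add(Z, mul(SSZ, add(Z, SSSZ)))), mul(add(Z, Z), add(Z, Z)))))
  step 8: S(S(S(add(add(Z, mul(SSZ, add(Z, SSSZ))), mul(add(Z, Z), add(Z, Z))))))
  step 9: S(S(S(add(mul(SSZ, add(Z, SSSZ)), mul(add(Z, Z), add(Z, Z))))))
  step 10: S(S(S(add(add(add(Z, SSSZ), mul(SZ, add(Z, SSSZ))), mul(add(Z, Z), add(Z, Z))))))
  step 11: S(S(S(add(add(SSSZ, mul(SZ, add(Z, SSSZ))), mul(add(Z, Z), add(Z, Z))))))
  step 12: S(S(S(add(S(add(SSZ, mul(SZ, add(Z, SSSZ)))), mul(add(Z, Z), add(Z, Z))))))
  step 13: S(S(S(S(add(add(SSZ, mul(SZ, add(Z, SSSZ))), mul(add(Z, Z), add(Z, Z)))))))
  step 14: S(S(S(S(add(S(add(SZ, mul(SZ, add(Z, SSSZ)))), mul(add(Z, Z), add(Z, Z)))))))
  step 15: S(S(S(S(S(add(add(SZ, mul(SZ, add(Z, SSSZ))), mul(add(Z, Z), add(Z, Z))))))))
  step 16: S(S(S(S(S(add(S(add(Z, mul(SZ, add(Z, SSSZ)))), mul(add(Z, Z), add(Z, Z))))))))
  step 17: S(S(S(S(S(S(add(add(Z, mul(SZ, add(Z, SSSZ))), mul(add(Z, Z), add(Z, Z)))))))))
  step 18: S(S(S(S(S(S(add(mul(SZ, add(Z, SSSZ)), mul(add(Z, Z), add(Z, Z)))))))))
  step 19: S(S(S(S(S(S(add(add(add(Z, SSSZ), mul(Z, add(Z, SSSZ))), mul(add(Z, Z), add(Z, Z)))))))))
  step 20: S(S(S(S(S(S(add(add(SSSZ, mul(Z, add(Z, SSSZ))), mul(add(Z, Z), add(Z, Z)))))))))
  step 21: S(S(S(S(S(S(add(S(add(SSZ, mul(Z, add(Z, SSSZ)))), mul(add(Z, Z), add(Z, Z)))))))))
  step 22: S(S(S(S(S(S(S(add(add(SSZ, mul(Z, add(Z, SSSZ))), mul(add(Z, Z), add(Z, Z))))))))))
  step 23: S(S(S(S(S(S(S(add(S(add(SZ, mul(Z, add(Z, SSSZ)))), mul(add(Z, Z), add(Z, Z))))))))))
  step 24: S(S(S(S(S(S(S(S(add(add(SZ, mul(Z, add(Z, SSSZ))), mul(add(Z, Z), add(Z, Z)))))))))))
  step 25: S(S(S(S(S(S(S(S(add(S(add(Z, mul(Z, add(Z, SSSZ)))), mul(add(Z, Z), add(Z, Z)))))))))))
  step 26: S(S(S(S(S(S(S(S(S(add(add(Z, mul(Z, add(Z, SSSZ))), mul(add(Z, Z), add(Z, Z))))))))))))
  step 27: S(S(S(S(S(S(S(S(S(add(mul(Z, add(Z, SSSZ)), mul(add(Z, Z), add(Z, Z))))))))))))
  step 28: S(S(S(S(S(S(S(S(S(add(Z, mul(add(Z, Z), add(Z, Z))))))))))))
  step 29: S(S(S(S(S(S(S(S(S(mul(add(Z, Z), add(Z, Z)))))))))))
  step 30: S(S(S(S(S(S(S(S(S(mul(Z, add(Z, Z)))))))))))
  step 31: S^9(Z)

Answer: normal form = S^9(Z)  (in 31 steps)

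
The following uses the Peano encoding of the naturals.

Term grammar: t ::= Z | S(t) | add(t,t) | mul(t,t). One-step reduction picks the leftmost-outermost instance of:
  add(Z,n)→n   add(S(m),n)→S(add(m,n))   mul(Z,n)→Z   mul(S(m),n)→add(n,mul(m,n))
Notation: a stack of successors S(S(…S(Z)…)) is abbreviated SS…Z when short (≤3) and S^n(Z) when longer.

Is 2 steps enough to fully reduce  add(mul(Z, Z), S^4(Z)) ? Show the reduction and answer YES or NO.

  start: add(mul(Z, Z), S^4(Z))
  step 1: add(Z, S^4(Z))
  step 2: S^4(Z)

Answer: YES — reaches normal form S^4(Z) in 2 ≤ 2 steps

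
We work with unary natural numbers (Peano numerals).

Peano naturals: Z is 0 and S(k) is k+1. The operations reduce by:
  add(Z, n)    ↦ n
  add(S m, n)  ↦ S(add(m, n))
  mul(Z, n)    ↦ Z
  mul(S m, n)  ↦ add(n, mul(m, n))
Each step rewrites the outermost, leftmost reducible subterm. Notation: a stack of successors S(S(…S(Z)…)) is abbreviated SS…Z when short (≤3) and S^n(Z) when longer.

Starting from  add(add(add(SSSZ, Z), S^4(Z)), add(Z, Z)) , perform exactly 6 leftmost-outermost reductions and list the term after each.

Answer: after 6 steps: S(S(add(add(add(SZ, Z), S^4(Z)), add(Z, Z))))

Working:
  start: add(add(add(SSSZ, Z), S^4(Z)), add(Z, Z))
  step 1: add(add(S(add(SSZ, Z)), S^4(Z)), add(Z, Z))
  step 2: add(S(add(add(SSZ, Z), S^4(Z))), add(Z, Z))
  step 3: S(add(add(add(SSZ, Z), S^4(Z)), add(Z, Z)))
  step 4: S(add(add(S(add(SZ, Z)), S^4(Z)), add(Z, Z)))
  step 5: S(add(S(add(add(SZ, Z), S^4(Z))), add(Z, Z)))
  step 6: S(S(add(add(add(SZ, Z), S^4(Z)), add(Z, Z))))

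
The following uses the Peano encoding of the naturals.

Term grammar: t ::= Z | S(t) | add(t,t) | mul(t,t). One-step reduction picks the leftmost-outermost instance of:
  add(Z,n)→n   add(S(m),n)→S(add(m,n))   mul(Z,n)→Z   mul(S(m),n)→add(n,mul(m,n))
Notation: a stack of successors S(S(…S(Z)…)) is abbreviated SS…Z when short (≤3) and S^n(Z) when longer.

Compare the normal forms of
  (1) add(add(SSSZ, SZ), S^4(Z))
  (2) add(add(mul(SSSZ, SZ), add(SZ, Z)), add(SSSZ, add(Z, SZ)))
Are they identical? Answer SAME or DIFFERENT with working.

Term A:
  start: add(add(SSSZ, SZ), S^4(Z))
  [1] add(S(add(SSZ, SZ)), S^4(Z))
  [2] S(add(add(SSZ, SZ), S^4(Z)))
  [3] S(add(S(add(SZ, SZ)), S^4(Z)))
  [4] S(S(add(add(SZ, SZ), S^4(Z))))
  [5] S(S(add(S(add(Z, SZ)), S^4(Z))))
  [6] S(S(S(add(add(Z, SZ), S^4(Z)))))
  [7] S(S(S(add(SZ, S^4(Z)))))
  [8] S(S(S(S(add(Z, S^4(Z))))))
  [9] S^8(Z)

Term B:
  start: add(add(mul(SSSZ, SZ), add(SZ, Z)), add(SSSZ, add(Z, SZ)))
  [1] add(add(add(SZ, mul(SSZ, SZ)), add(SZ, Z)), add(SSSZ, add(Z, SZ)))
  [2] add(add(S(add(Z, mul(SSZ, SZ))), add(SZ, Z)), add(SSSZ, add(Z, SZ)))
  [3] add(S(add(add(Z, mul(SSZ, SZ)), add(SZ, Z))), add(SSSZ, add(Z, SZ)))
  [4] S(add(add(add(Z, mul(SSZ, SZ)), add(SZ, Z)), add(SSSZ, add(Z, SZ))))
  [5] S(add(add(mul(SSZ, SZ), add(SZ, Z)), add(SSSZ, add(Z, SZ))))
  [6] S(add(add(add(SZ, mul(SZ, SZ)), add(SZ, Z)), add(SSSZ, add(Z, SZ))))
  [7] S(add(add(S(add(Z, mul(SZ, SZ))), add(SZ, Z)), add(SSSZ, add(Z, SZ))))
  [8] S(add(S(add(add(Z, mul(SZ, SZ)), add(SZ, Z))), add(SSSZ, add(Z, SZ))))
  [9] S(S(add(add(add(Z, mul(SZ, SZ)), add(SZ, Z)), add(SSSZ, add(Z, SZ)))))
  [10] S(S(add(add(mul(SZ, SZ), add(SZ, Z)), add(SSSZ, add(Z, SZ)))))
  [11] S(S(add(add(add(SZ, mul(Z, SZ)), add(SZ, Z)), add(SSSZ, add(Z, SZ)))))
  [12] S(S(add(add(S(add(Z, mul(Z, SZ))), add(SZ, Z)), add(SSSZ, add(Z, SZ)))))
  [13] S(S(add(S(add(add(Z, mul(Z, SZ)), add(SZ, Z))), add(SSSZ, add(Z, SZ)))))
  [14] S(S(S(add(add(add(Z, mul(Z, SZ)), add(SZ, Z)), add(SSSZ, add(Z, SZ))))))
  [15] S(S(S(add(add(mul(Z, SZ), add(SZ, Z)), add(SSSZ, add(Z, SZ))))))
  [16] S(S(S(add(add(Z, add(SZ, Z)), add(SSSZ, add(Z, SZ))))))
  [17] S(S(S(add(add(SZ, Z), add(SSSZ, add(Z, SZ))))))
  [18] S(S(S(add(S(add(Z, Z)), add(SSSZ, add(Z, SZ))))))
  [19] S(S(S(S(add(add(Z, Z), add(SSSZ, add(Z, SZ)))))))
  [20] S(S(S(S(add(Z, add(SSSZ, add(Z, SZ)))))))
  [21] S(S(S(S(add(SSSZ, add(Z, SZ))))))
  [22] S(S(S(S(S(add(SSZ, add(Z, SZ)))))))
  [23] S(S(S(S(S(S(add(SZ, add(Z, SZ))))))))
  [24] S(S(S(S(S(S(S(add(Z, add(Z, SZ)))))))))
  [25] S(S(S(S(S(S(S(add(Z, SZ))))))))
  [26] S^8(Z)

Answer: SAME — A ⇓ S^8(Z), B ⇓ S^8(Z)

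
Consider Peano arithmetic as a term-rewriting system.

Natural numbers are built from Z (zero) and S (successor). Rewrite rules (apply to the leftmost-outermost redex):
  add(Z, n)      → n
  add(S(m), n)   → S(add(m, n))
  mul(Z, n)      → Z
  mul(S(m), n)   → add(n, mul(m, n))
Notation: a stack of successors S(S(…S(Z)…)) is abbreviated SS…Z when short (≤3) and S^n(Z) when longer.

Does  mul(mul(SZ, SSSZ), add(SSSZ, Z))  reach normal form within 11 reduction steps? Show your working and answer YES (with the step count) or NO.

Answer: NO — after 11 steps the term is S(S(S(mul(add(SSZ, mul(Z, SSSZ)), add(SSSZ, Z))))), not yet normal

Derivation:
  start: mul(mul(SZ, SSSZ), add(SSSZ, Z))
  step 1: mul(add(SSSZ, mul(Z, SSSZ)), add(SSSZ, Z))
  step 2: mul(S(add(SSZ, mul(Z, SSSZ))), add(SSSZ, Z))
  step 3: add(add(SSSZ, Z), mul(add(SSZ, mul(Z, SSSZ)), add(SSSZ, Z)))
  step 4: add(S(add(SSZ, Z)), mul(add(SSZ, mul(Z, SSSZ)), add(SSSZ, Z)))
  step 5: S(add(add(SSZ, Z), mul(add(SSZ, mul(Z, SSSZ)), add(SSSZ, Z))))
  step 6: S(add(S(add(SZ, Z)), mul(add(SSZ, mul(Z, SSSZ)), add(SSSZ, Z))))
  step 7: S(S(add(add(SZ, Z), mul(add(SSZ, mul(Z, SSSZ)), add(SSSZ, Z)))))
  step 8: S(S(add(S(add(Z, Z)), mul(add(SSZ, mul(Z, SSSZ)), add(SSSZ, Z)))))
  step 9: S(S(S(add(add(Z, Z), mul(add(SSZ, mul(Z, SSSZ)), add(SSSZ, Z))))))
  step 10: S(S(S(add(Z, mul(add(SSZ, mul(Z, SSSZ)), add(SSSZ, Z))))))
  step 11: S(S(S(mul(add(SSZ, mul(Z, SSSZ)), add(SSSZ, Z)))))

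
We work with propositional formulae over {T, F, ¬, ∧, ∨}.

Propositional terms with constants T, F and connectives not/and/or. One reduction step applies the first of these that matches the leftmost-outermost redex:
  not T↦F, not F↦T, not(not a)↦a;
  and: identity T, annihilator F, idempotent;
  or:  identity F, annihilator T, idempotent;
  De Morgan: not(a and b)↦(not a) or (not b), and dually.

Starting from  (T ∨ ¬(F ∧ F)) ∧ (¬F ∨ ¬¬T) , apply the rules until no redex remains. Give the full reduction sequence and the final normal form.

  start: (T ∨ ¬(F ∧ F)) ∧ (¬F ∨ ¬¬T)
  step 1: T ∧ (¬F ∨ ¬¬T)
  step 2: ¬F ∨ ¬¬T
  step 3: T ∨ ¬¬T
  step 4: T

Answer: normal form = T  (in 4 steps)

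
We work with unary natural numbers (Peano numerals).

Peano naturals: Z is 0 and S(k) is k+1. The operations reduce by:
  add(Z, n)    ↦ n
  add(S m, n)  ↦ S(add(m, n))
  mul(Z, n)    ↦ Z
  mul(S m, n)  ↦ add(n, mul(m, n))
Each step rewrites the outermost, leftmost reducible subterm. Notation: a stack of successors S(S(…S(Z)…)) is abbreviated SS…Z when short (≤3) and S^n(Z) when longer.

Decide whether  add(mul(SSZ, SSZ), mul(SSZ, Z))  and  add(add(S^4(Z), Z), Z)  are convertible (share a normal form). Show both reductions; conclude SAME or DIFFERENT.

Answer: SAME — A ⇓ S^4(Z), B ⇓ S^4(Z)

Working:
Term A:
  start: add(mul(SSZ, SSZ), mul(SSZ, Z))
  →1  add(add(SSZ, mul(SZ, SSZ)), mul(SSZ, Z))
  →2  add(S(add(SZ, mul(SZ, SSZ))), mul(SSZ, Z))
  →3  S(add(add(SZ, mul(SZ, SSZ)), mul(SSZ, Z)))
  →4  S(add(S(add(Z, mul(SZ, SSZ))), mul(SSZ, Z)))
  →5  S(S(add(add(Z, mul(SZ, SSZ)), mul(SSZ, Z))))
  →6  S(S(add(mul(SZ, SSZ), mul(SSZ, Z))))
  →7  S(S(add(add(SSZ, mul(Z, SSZ)), mul(SSZ, Z))))
  →8  S(S(add(S(add(SZ, mul(Z, SSZ))), mul(SSZ, Z))))
  →9  S(S(S(add(add(SZ, mul(Z, SSZ)), mul(SSZ, Z)))))
  →10  S(S(S(add(S(add(Z, mul(Z, SSZ))), mul(SSZ, Z)))))
  →11  S(S(S(S(add(add(Z, mul(Z, SSZ)), mul(SSZ, Z))))))
  →12  S(S(S(S(add(mul(Z, SSZ), mul(SSZ, Z))))))
  →13  S(S(S(S(add(Z, mul(SSZ, Z))))))
  →14  S(S(S(S(mul(SSZ, Z)))))
  →15  S(S(S(S(add(Z, mul(SZ, Z))))))
  →16  S(S(S(S(mul(SZ, Z)))))
  →17  S(S(S(S(add(Z, mul(Z, Z))))))
  →18  S(S(S(S(mul(Z, Z)))))
  →19  S^4(Z)

Term B:
  start: add(add(S^4(Z), Z), Z)
  →1  add(S(add(SSSZ, Z)), Z)
  →2  S(add(add(SSSZ, Z), Z))
  →3  S(add(S(add(SSZ, Z)), Z))
  →4  S(S(add(add(SSZ, Z), Z)))
  →5  S(S(add(S(add(SZ, Z)), Z)))
  →6  S(S(S(add(add(SZ, Z), Z))))
  →7  S(S(S(add(S(add(Z, Z)), Z))))
  →8  S(S(S(S(add(add(Z, Z), Z)))))
  →9  S(S(S(S(add(Z, Z)))))
  →10  S^4(Z)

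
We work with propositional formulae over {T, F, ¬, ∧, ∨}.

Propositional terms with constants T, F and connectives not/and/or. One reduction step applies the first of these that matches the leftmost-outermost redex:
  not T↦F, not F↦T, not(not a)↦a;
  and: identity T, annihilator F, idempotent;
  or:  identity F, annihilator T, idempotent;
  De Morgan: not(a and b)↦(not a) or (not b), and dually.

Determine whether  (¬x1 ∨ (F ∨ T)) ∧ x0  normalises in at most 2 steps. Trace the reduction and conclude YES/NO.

Answer: NO — after 2 steps the term is T ∧ x0, not yet normal

Derivation:
  start: (¬x1 ∨ (F ∨ T)) ∧ x0
  →1  (¬x1 ∨ T) ∧ x0
  →2  T ∧ x0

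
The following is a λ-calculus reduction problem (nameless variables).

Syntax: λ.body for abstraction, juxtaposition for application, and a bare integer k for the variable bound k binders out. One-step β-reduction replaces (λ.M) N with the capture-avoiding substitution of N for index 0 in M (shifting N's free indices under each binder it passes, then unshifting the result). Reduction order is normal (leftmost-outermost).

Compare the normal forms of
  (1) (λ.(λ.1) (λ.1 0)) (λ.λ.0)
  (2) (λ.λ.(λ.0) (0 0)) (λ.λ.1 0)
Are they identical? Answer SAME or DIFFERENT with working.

Answer: DIFFERENT — A ⇓ λ.λ.0, B ⇓ λ.0 0

Working:
Term A:
  start: (λ.(λ.1) (λ.1 0)) (λ.λ.0)
  step 1: (λ.λ.λ.0) (λ.(λ.λ.0) 0)
  step 2: λ.λ.0

Term B:
  start: (λ.λ.(λ.0) (0 0)) (λ.λ.1 0)
  step 1: λ.(λ.0) (0 0)
  step 2: λ.0 0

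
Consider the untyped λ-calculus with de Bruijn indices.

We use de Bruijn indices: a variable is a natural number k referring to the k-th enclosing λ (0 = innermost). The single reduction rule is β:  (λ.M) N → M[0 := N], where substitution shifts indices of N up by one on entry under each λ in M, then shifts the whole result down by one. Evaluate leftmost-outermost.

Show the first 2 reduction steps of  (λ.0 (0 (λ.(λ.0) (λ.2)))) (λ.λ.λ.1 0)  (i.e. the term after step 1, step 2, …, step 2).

  start: (λ.0 (0 (λ.(λ.0) (λ.2)))) (λ.λ.λ.1 0)
  [1] (λ.λ.λ.1 0) ((λ.λ.λ.1 0) (λ.(λ.0) (λ.λ.λ.λ.1 0)))
  [2] λ.λ.1 0

Answer: after 2 steps: λ.λ.1 0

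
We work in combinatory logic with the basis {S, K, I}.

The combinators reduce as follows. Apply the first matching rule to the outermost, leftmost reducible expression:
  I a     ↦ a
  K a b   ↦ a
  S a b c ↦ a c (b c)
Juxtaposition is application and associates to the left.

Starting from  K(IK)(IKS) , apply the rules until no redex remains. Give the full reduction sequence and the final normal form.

Answer: normal form = K  (in 2 steps)

Derivation:
  start: K(IK)(IKS)
  [1] IK
  [2] K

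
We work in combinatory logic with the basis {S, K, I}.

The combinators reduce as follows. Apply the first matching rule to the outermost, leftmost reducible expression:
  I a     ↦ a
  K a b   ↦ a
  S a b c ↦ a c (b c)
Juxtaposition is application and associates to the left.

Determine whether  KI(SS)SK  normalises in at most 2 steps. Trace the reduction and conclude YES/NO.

  start: KI(SS)SK
  [1] ISK
  [2] SK

Answer: YES — reaches normal form SK in 2 ≤ 2 steps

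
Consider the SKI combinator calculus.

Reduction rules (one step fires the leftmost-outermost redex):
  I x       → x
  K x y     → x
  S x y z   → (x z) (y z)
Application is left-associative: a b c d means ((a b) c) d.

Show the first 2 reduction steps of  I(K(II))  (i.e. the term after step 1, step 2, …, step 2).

Answer: after 2 steps: KI

Working:
  start: I(K(II))
  →1  K(II)
  →2  KI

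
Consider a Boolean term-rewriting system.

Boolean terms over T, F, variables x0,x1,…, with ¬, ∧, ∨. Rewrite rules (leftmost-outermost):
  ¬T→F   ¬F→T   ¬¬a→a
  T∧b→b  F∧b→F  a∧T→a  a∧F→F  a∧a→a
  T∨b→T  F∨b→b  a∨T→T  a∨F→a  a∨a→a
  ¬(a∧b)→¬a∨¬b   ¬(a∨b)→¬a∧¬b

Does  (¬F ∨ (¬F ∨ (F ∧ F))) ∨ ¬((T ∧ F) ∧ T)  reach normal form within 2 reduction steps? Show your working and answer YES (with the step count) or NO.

  start: (¬F ∨ (¬F ∨ (F ∧ F))) ∨ ¬((T ∧ F) ∧ T)
  step 1: (T ∨ (¬F ∨ (F ∧ F))) ∨ ¬((T ∧ F) ∧ T)
  step 2: T ∨ ¬((T ∧ F) ∧ T)

Answer: NO — after 2 steps the term is T ∨ ¬((T ∧ F) ∧ T), not yet normal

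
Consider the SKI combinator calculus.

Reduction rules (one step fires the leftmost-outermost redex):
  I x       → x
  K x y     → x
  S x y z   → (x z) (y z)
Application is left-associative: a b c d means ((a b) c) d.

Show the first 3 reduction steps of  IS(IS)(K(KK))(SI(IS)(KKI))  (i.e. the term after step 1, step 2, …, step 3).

Answer: after 3 steps: S(SI(IS)(KKI))(K(KK)(SI(IS)(KKI)))

Derivation:
  start: IS(IS)(K(KK))(SI(IS)(KKI))
  [1] S(IS)(K(KK))(SI(IS)(KKI))
  [2] IS(SI(IS)(KKI))(K(KK)(SI(IS)(KKI)))
  [3] S(SI(IS)(KKI))(K(KK)(SI(IS)(KKI)))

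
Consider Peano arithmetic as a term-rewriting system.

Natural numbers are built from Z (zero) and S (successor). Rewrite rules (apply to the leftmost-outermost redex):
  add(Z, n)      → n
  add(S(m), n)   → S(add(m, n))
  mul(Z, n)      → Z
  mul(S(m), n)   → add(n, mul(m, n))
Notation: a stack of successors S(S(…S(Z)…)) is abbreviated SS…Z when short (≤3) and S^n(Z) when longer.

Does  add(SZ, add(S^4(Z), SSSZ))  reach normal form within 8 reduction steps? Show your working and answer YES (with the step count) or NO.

  start: add(SZ, add(S^4(Z), SSSZ))
  →1  S(add(Z, add(S^4(Z), SSSZ)))
  →2  S(add(S^4(Z), SSSZ))
  →3  S(S(add(SSSZ, SSSZ)))
  →4  S(S(S(add(SSZ, SSSZ))))
  →5  S(S(S(S(add(SZ, SSSZ)))))
  →6  S(S(S(S(S(add(Z, SSSZ))))))
  →7  S^8(Z)

Answer: YES — reaches normal form S^8(Z) in 7 ≤ 8 steps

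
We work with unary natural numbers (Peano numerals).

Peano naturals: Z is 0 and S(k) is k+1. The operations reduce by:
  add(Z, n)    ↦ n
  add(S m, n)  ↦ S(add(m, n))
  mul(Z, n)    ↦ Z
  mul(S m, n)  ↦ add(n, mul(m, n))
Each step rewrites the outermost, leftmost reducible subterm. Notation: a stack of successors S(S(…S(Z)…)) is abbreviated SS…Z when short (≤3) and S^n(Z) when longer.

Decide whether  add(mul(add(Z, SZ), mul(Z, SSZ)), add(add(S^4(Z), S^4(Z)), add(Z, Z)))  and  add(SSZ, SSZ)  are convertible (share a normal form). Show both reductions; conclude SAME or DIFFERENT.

Answer: DIFFERENT — A ⇓ S^8(Z), B ⇓ S^4(Z)

Working:
Term A:
  start: add(mul(add(Z, SZ), mul(Z, SSZ)), add(add(S^4(Z), S^4(Z)), add(Z, Z)))
  step 1: add(mul(SZ, mul(Z, SSZ)), add(add(S^4(Z), S^4(Z)), add(Z, Z)))
  step 2: add(add(mul(Z, SSZ), mul(Z, mul(Z, SSZ))), add(add(S^4(Z), S^4(Z)), add(Z, Z)))
  step 3: add(add(Z, mul(Z, mul(Z, SSZ))), add(add(S^4(Z), S^4(Z)), add(Z, Z)))
  step 4: add(mul(Z, mul(Z, SSZ)), add(add(S^4(Z), S^4(Z)), add(Z, Z)))
  step 5: add(Z, add(add(S^4(Z), S^4(Z)), add(Z, Z)))
  step 6: add(add(S^4(Z), S^4(Z)), add(Z, Z))
  step 7: add(S(add(SSSZ, S^4(Z))), add(Z, Z))
  step 8: S(add(add(SSSZ, S^4(Z)), add(Z, Z)))
  step 9: S(add(S(add(SSZ, S^4(Z))), add(Z, Z)))
  step 10: S(S(add(add(SSZ, S^4(Z)), add(Z, Z))))
  step 11: S(S(add(S(add(SZ, S^4(Z))), add(Z, Z))))
  step 12: S(S(S(add(add(SZ, S^4(Z)), add(Z, Z)))))
  step 13: S(S(S(add(S(add(Z, S^4(Z))), add(Z, Z)))))
  step 14: S(S(S(S(add(add(Z, S^4(Z)), add(Z, Z))))))
  step 15: S(S(S(S(add(S^4(Z), add(Z, Z))))))
  step 16: S(S(S(S(S(add(SSSZ, add(Z, Z)))))))
  step 17: S(S(S(S(S(S(add(SSZ, add(Z, Z))))))))
  step 18: S(S(S(S(S(S(S(add(SZ, add(Z, Z)))))))))
  step 19: S(S(S(S(S(S(S(S(add(Z, add(Z, Z))))))))))
  step 20: S(S(S(S(S(S(S(S(add(Z, Z)))))))))
  step 21: S^8(Z)

Term B:
  start: add(SSZ, SSZ)
  step 1: S(add(SZ, SSZ))
  step 2: S(S(add(Z, SSZ)))
  step 3: S^4(Z)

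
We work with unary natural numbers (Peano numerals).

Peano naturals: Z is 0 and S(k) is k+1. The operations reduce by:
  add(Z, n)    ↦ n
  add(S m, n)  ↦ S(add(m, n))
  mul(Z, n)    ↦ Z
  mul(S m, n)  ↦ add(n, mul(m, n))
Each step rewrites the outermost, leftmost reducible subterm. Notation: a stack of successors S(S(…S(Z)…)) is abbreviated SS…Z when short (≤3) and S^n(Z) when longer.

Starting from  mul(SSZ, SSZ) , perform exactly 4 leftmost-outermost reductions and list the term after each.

  start: mul(SSZ, SSZ)
  →1  add(SSZ, mul(SZ, SSZ))
  →2  S(add(SZ, mul(SZ, SSZ)))
  →3  S(S(add(Z, mul(SZ, SSZ))))
  →4  S(S(mul(SZ, SSZ)))

Answer: after 4 steps: S(S(mul(SZ, SSZ)))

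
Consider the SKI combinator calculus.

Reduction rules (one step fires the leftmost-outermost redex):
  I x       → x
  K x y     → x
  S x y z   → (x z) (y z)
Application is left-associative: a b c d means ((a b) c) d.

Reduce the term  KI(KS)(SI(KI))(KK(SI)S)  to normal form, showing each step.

  start: KI(KS)(SI(KI))(KK(SI)S)
  [1] I(SI(KI))(KK(SI)S)
  [2] SI(KI)(KK(SI)S)
  [3] I(KK(SI)S)(KI(KK(SI)S))
  [4] KK(SI)S(KI(KK(SI)S))
  [5] KS(KI(KK(SI)S))
  [6] S

Answer: normal form = S  (in 6 steps)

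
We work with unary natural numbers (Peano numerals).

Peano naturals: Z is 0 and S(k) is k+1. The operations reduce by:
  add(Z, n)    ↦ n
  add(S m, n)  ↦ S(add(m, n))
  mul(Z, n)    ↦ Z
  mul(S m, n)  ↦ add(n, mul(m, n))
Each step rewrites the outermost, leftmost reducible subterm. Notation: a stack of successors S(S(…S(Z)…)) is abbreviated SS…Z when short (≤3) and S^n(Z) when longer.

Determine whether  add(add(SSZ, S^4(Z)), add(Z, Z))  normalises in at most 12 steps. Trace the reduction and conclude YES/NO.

  start: add(add(SSZ, S^4(Z)), add(Z, Z))
  →1  add(S(add(SZ, S^4(Z))), add(Z, Z))
  →2  S(add(add(SZ, S^4(Z)), add(Z, Z)))
  →3  S(add(S(add(Z, S^4(Z))), add(Z, Z)))
  →4  S(S(add(add(Z, S^4(Z)), add(Z, Z))))
  →5  S(S(add(S^4(Z), add(Z, Z))))
  →6  S(S(S(add(SSSZ, add(Z, Z)))))
  →7  S(S(S(S(add(SSZ, add(Z, Z))))))
  →8  S(S(S(S(S(add(SZ, add(Z, Z)))))))
  →9  S(S(S(S(S(S(add(Z, add(Z, Z))))))))
  →10  S(S(S(S(S(S(add(Z, Z)))))))
  →11  S^6(Z)

Answer: YES — reaches normal form S^6(Z) in 11 ≤ 12 steps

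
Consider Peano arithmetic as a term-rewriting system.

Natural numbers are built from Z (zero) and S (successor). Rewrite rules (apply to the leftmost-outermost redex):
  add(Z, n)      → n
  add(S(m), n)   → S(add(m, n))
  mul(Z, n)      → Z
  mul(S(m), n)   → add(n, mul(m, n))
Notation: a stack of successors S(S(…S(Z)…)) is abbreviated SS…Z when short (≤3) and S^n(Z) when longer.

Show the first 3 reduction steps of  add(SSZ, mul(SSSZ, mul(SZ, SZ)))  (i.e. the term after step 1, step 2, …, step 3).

  start: add(SSZ, mul(SSSZ, mul(SZ, SZ)))
  step 1: S(add(SZ, mul(SSSZ, mul(SZ, SZ))))
  step 2: S(S(add(Z, mul(SSSZ, mul(SZ, SZ)))))
  step 3: S(S(mul(SSSZ, mul(SZ, SZ))))

Answer: after 3 steps: S(S(mul(SSSZ, mul(SZ, SZ))))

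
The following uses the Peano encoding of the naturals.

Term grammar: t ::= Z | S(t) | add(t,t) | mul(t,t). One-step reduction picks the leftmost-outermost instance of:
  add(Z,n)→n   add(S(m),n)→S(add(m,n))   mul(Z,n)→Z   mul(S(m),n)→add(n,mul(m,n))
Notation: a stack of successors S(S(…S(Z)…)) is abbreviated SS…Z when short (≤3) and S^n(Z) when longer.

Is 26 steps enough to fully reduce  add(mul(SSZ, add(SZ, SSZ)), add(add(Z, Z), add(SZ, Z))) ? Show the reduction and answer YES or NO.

  start: add(mul(SSZ, add(SZ, SSZ)), add(add(Z, Z), add(SZ, Z)))
  [1] add(add(add(SZ, SSZ), mul(SZ, add(SZ, SSZ))), add(add(Z, Z), add(SZ, Z)))
  [2] add(add(S(add(Z, SSZ)), mul(SZ, add(SZ, SSZ))), add(add(Z, Z), add(SZ, Z)))
  [3] add(S(add(add(Z, SSZ), mul(SZ, add(SZ, SSZ)))), add(add(Z, Z), add(SZ, Z)))
  [4] S(add(add(add(Z, SSZ), mul(SZ, add(SZ, SSZ))), add(add(Z, Z), add(SZ, Z))))
  [5] S(add(add(SSZ, mul(SZ, add(SZ, SSZ))), add(add(Z, Z), add(SZ, Z))))
  [6] S(add(S(add(SZ, mul(SZ, add(SZ, SSZ)))), add(add(Z, Z), add(SZ, Z))))
  [7] S(S(add(add(SZ, mul(SZ, add(SZ, SSZ))), add(add(Z, Z), add(SZ, Z)))))
  [8] S(S(add(S(add(Z, mul(SZ, add(SZ, SSZ)))), add(add(Z, Z), add(SZ, Z)))))
  [9] S(S(S(add(add(Z, mul(SZ, add(SZ, SSZ))), add(add(Z, Z), add(SZ, Z))))))
  [10] S(S(S(add(mul(SZ, add(SZ, SSZ)), add(add(Z, Z), add(SZ, Z))))))
  [11] S(S(S(add(add(add(SZ, SSZ), mul(Z, add(SZ, SSZ))), add(add(Z, Z), add(SZ, Z))))))
  [12] S(S(S(add(add(S(add(Z, SSZ)), mul(Z, add(SZ, SSZ))), add(add(Z, Z), add(SZ, Z))))))
  [13] S(S(S(add(S(add(add(Z, SSZ), mul(Z, add(SZ, SSZ)))), add(add(Z, Z), add(SZ, Z))))))
  [14] S(S(S(S(add(add(add(Z, SSZ), mul(Z, add(SZ, SSZ))), add(add(Z, Z), add(SZ, Z)))))))
  [15] S(S(S(S(add(add(SSZ, mul(Z, add(SZ, SSZ))), add(add(Z, Z), add(SZ, Z)))))))
  [16] S(S(S(S(add(S(add(SZ, mul(Z, add(SZ, SSZ)))), add(add(Z, Z), add(SZ, Z)))))))
  [17] S(S(S(S(S(add(add(SZ, mul(Z, add(SZ, SSZ))), add(add(Z, Z), add(SZ, Z))))))))
  [18] S(S(S(S(S(add(S(add(Z, mul(Z, add(SZ, SSZ)))), add(add(Z, Z), add(SZ, Z))))))))
  [19] S(S(S(S(S(S(add(add(Z, mul(Z, add(SZ, SSZ))), add(add(Z, Z), add(SZ, Z)))))))))
  [20] S(S(S(S(S(S(add(mul(Z, add(SZ, SSZ)), add(add(Z, Z), add(SZ, Z)))))))))
  [21] S(S(S(S(S(S(add(Z, add(add(Z, Z), add(SZ, Z)))))))))
  [22] S(S(S(S(S(S(add(add(Z, Z), add(SZ, Z))))))))
  [23] S(S(S(S(S(S(add(Z, add(SZ, Z))))))))
  [24] S(S(S(S(S(S(add(SZ, Z)))))))
  [25] S(S(S(S(S(S(S(add(Z, Z))))))))
  [26] S^7(Z)

Answer: YES — reaches normal form S^7(Z) in 26 ≤ 26 steps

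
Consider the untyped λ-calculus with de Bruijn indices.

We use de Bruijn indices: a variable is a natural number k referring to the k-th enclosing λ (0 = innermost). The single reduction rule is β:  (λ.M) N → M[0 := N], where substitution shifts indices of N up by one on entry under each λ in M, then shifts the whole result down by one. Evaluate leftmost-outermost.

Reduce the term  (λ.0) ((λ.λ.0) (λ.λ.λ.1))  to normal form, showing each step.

  start: (λ.0) ((λ.λ.0) (λ.λ.λ.1))
  [1] (λ.λ.0) (λ.λ.λ.1)
  [2] λ.0

Answer: normal form = λ.0  (in 2 steps)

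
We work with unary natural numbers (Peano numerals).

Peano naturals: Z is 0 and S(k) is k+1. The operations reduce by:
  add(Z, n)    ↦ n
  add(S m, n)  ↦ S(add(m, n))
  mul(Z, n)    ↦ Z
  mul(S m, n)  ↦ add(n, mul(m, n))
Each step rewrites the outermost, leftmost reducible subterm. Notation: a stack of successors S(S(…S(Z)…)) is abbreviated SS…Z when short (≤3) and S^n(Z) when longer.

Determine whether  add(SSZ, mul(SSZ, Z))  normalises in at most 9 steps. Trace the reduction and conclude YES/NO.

  start: add(SSZ, mul(SSZ, Z))
  step 1: S(add(SZ, mul(SSZ, Z)))
  step 2: S(S(add(Z, mul(SSZ, Z))))
  step 3: S(S(mul(SSZ, Z)))
  step 4: S(S(add(Z, mul(SZ, Z))))
  step 5: S(S(mul(SZ, Z)))
  step 6: S(S(add(Z, mul(Z, Z))))
  step 7: S(S(mul(Z, Z)))
  step 8: SSZ

Answer: YES — reaches normal form SSZ in 8 ≤ 9 steps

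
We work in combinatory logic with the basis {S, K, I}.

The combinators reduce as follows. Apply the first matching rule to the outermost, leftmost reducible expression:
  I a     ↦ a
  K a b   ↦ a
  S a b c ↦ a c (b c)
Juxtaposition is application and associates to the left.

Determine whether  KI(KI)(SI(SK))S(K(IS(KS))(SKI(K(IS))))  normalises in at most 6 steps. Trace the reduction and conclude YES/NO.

  start: KI(KI)(SI(SK))S(K(IS(KS))(SKI(K(IS))))
  [1] I(SI(SK))S(K(IS(KS))(SKI(K(IS))))
  [2] SI(SK)S(K(IS(KS))(SKI(K(IS))))
  [3] IS(SKS)(K(IS(KS))(SKI(K(IS))))
  [4] S(SKS)(K(IS(KS))(SKI(K(IS))))
  [5] S(SKS)(IS(KS))
  [6] S(SKS)(S(KS))

Answer: YES — reaches normal form S(SKS)(S(KS)) in 6 ≤ 6 steps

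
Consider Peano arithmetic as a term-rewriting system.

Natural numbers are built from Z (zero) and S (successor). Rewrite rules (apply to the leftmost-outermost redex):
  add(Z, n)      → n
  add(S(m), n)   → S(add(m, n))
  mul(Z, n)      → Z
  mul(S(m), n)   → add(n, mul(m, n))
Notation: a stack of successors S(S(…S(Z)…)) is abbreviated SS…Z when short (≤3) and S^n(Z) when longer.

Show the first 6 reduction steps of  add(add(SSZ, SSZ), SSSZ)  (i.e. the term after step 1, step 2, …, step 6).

  start: add(add(SSZ, SSZ), SSSZ)
  →1  add(S(add(SZ, SSZ)), SSSZ)
  →2  S(add(add(SZ, SSZ), SSSZ))
  →3  S(add(S(add(Z, SSZ)), SSSZ))
  →4  S(S(add(add(Z, SSZ), SSSZ)))
  →5  S(S(add(SSZ, SSSZ)))
  →6  S(S(S(add(SZ, SSSZ))))

Answer: after 6 steps: S(S(S(add(SZ, SSSZ))))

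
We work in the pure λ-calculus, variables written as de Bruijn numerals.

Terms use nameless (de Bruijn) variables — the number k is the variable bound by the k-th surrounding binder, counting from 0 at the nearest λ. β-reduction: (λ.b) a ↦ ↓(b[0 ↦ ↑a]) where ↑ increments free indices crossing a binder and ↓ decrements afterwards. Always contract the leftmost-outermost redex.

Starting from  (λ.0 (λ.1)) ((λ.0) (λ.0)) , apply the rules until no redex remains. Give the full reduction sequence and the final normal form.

Answer: normal form = λ.λ.0  (in 4 steps)

Reduction:
  start: (λ.0 (λ.1)) ((λ.0) (λ.0))
  →1  (λ.0) (λ.0) (λ.(λ.0) (λ.0))
  →2  (λ.0) (λ.(λ.0) (λ.0))
  →3  λ.(λ.0) (λ.0)
  →4  λ.λ.0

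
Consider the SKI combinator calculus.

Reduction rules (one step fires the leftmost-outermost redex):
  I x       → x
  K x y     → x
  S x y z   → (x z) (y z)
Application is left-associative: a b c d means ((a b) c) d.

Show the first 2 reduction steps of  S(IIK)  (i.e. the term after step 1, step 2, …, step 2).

  start: S(IIK)
  →1  S(IK)
  →2  SK

Answer: after 2 steps: SK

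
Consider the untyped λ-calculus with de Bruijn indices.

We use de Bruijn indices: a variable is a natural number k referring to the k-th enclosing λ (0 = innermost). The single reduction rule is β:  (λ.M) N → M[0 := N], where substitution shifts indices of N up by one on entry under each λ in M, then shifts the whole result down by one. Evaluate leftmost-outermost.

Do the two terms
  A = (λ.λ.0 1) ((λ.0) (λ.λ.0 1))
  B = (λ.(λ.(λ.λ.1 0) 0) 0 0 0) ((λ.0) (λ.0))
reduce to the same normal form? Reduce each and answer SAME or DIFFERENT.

Term A:
  start: (λ.λ.0 1) ((λ.0) (λ.λ.0 1))
  [1] λ.0 ((λ.0) (λ.λ.0 1))
  [2] λ.0 (λ.λ.0 1)

Term B:
  start: (λ.(λ.(λ.λ.1 0) 0) 0 0 0) ((λ.0) (λ.0))
  [1] (λ.(λ.λ.1 0) 0) ((λ.0) (λ.0)) ((λ.0) (λ.0)) ((λ.0) (λ.0))
  [2] (λ.λ.1 0) ((λ.0) (λ.0)) ((λ.0) (λ.0)) ((λ.0) (λ.0))
  [3] (λ.(λ.0) (λ.0) 0) ((λ.0) (λ.0)) ((λ.0) (λ.0))
  [4] (λ.0) (λ.0) ((λ.0) (λ.0)) ((λ.0) (λ.0))
  [5] (λ.0) ((λ.0) (λ.0)) ((λ.0) (λ.0))
  [6] (λ.0) (λ.0) ((λ.0) (λ.0))
  [7] (λ.0) ((λ.0) (λ.0))
  [8] (λ.0) (λ.0)
  [9] λ.0

Answer: DIFFERENT — A ⇓ λ.0 (λ.λ.0 1), B ⇓ λ.0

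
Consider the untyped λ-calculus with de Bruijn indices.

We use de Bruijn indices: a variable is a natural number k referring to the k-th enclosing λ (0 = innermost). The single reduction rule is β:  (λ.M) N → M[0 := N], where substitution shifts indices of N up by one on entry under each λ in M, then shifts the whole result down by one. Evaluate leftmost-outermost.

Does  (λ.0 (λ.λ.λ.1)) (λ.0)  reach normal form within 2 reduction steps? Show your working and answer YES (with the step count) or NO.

Answer: YES — reaches normal form λ.λ.λ.1 in 2 ≤ 2 steps

Reduction:
  start: (λ.0 (λ.λ.λ.1)) (λ.0)
  step 1: (λ.0) (λ.λ.λ.1)
  step 2: λ.λ.λ.1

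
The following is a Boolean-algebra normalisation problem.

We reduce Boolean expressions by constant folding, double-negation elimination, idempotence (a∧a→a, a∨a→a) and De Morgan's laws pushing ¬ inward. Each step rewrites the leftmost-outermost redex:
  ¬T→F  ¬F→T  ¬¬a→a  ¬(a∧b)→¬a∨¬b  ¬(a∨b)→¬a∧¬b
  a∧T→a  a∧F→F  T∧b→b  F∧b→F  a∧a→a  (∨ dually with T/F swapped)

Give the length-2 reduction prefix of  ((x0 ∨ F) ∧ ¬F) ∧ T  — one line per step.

Answer: after 2 steps: x0 ∧ ¬F

Working:
  start: ((x0 ∨ F) ∧ ¬F) ∧ T
  step 1: (x0 ∨ F) ∧ ¬F
  step 2: x0 ∧ ¬F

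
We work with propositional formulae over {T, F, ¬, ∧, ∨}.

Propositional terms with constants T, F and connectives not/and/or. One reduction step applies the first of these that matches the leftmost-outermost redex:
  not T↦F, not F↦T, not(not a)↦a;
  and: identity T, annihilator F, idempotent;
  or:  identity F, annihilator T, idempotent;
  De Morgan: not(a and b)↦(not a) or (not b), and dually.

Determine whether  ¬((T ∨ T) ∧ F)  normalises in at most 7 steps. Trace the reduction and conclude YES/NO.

  start: ¬((T ∨ T) ∧ F)
  step 1: ¬(T ∨ T) ∨ ¬F
  step 2: (¬T ∧ ¬T) ∨ ¬F
  step 3: ¬T ∨ ¬F
  step 4: F ∨ ¬F
  step 5: ¬F
  step 6: T

Answer: YES — reaches normal form T in 6 ≤ 7 steps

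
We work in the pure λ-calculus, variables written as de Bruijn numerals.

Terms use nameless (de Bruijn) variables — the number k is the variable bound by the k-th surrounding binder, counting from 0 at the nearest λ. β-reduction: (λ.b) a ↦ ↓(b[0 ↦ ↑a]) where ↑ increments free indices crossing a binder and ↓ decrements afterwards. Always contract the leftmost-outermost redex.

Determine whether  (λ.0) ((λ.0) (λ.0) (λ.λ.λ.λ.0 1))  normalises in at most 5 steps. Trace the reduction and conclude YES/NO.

Answer: YES — reaches normal form λ.λ.λ.λ.0 1 in 3 ≤ 5 steps

Working:
  start: (λ.0) ((λ.0) (λ.0) (λ.λ.λ.λ.0 1))
  →1  (λ.0) (λ.0) (λ.λ.λ.λ.0 1)
  →2  (λ.0) (λ.λ.λ.λ.0 1)
  →3  λ.λ.λ.λ.0 1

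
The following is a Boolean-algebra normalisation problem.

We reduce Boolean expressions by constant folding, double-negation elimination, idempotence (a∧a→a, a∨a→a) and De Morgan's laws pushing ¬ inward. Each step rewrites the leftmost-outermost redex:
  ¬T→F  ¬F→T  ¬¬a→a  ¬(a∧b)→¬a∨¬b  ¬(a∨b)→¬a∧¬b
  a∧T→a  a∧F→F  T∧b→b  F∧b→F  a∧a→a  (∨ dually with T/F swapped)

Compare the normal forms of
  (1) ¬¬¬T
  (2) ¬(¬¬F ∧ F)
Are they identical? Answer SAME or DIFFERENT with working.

Term A:
  start: ¬¬¬T
  →1  ¬T
  →2  F

Term B:
  start: ¬(¬¬F ∧ F)
  →1  ¬¬¬F ∨ ¬F
  →2  ¬F ∨ ¬F
  →3  ¬F
  →4  T

Answer: DIFFERENT — A ⇓ F, B ⇓ T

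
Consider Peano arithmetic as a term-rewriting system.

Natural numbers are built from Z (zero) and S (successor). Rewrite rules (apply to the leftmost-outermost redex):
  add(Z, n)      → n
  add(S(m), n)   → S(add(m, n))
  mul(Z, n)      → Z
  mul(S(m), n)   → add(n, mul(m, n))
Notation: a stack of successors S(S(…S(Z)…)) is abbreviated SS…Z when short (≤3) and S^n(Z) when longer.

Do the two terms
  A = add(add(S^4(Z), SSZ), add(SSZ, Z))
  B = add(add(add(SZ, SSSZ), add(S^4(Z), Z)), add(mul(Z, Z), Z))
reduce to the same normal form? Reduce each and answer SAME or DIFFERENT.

Term A:
  start: add(add(S^4(Z), SSZ), add(SSZ, Z))
  [1] add(S(add(SSSZ, SSZ)), add(SSZ, Z))
  [2] S(add(add(SSSZ, SSZ), add(SSZ, Z)))
  [3] S(add(S(add(SSZ, SSZ)), add(SSZ, Z)))
  [4] S(S(add(add(SSZ, SSZ), add(SSZ, Z))))
  [5] S(S(add(S(add(SZ, SSZ)), add(SSZ, Z))))
  [6] S(S(S(add(add(SZ, SSZ), add(SSZ, Z)))))
  [7] S(S(S(add(S(add(Z, SSZ)), add(SSZ, Z)))))
  [8] S(S(S(S(add(add(Z, SSZ), add(SSZ, Z))))))
  [9] S(S(S(S(add(SSZ, add(SSZ, Z))))))
  [10] S(S(S(S(S(add(SZ, add(SSZ, Z)))))))
  [11] S(S(S(S(S(S(add(Z, add(SSZ, Z))))))))
  [12] S(S(S(S(S(S(add(SSZ, Z)))))))
  [13] S(S(S(S(S(S(S(add(SZ, Z))))))))
  [14] S(S(S(S(S(S(S(S(add(Z, Z)))))))))
  [15] S^8(Z)

Term B:
  start: add(add(add(SZ, SSSZ), add(S^4(Z), Z)), add(mul(Z, Z), Z))
  [1] add(add(S(add(Z, SSSZ)), add(S^4(Z), Z)), add(mul(Z, Z), Z))
  [2] add(S(add(add(Z, SSSZ), add(S^4(Z), Z))), add(mul(Z, Z), Z))
  [3] S(add(add(add(Z, SSSZ), add(S^4(Z), Z)), add(mul(Z, Z), Z)))
  [4] S(add(add(SSSZ, add(S^4(Z), Z)), add(mul(Z, Z), Z)))
  [5] S(add(S(add(SSZ, add(S^4(Z), Z))), add(mul(Z, Z), Z)))
  [6] S(S(add(add(SSZ, add(S^4(Z), Z)), add(mul(Z, Z), Z))))
  [7] S(S(add(S(add(SZ, add(S^4(Z), Z))), add(mul(Z, Z), Z))))
  [8] S(S(S(add(add(SZ, add(S^4(Z), Z)), add(mul(Z, Z), Z)))))
  [9] S(S(S(add(S(add(Z, add(S^4(Z), Z))), add(mul(Z, Z), Z)))))
  [10] S(S(S(S(add(add(Z, add(S^4(Z), Z)), add(mul(Z, Z), Z))))))
  [11] S(S(S(S(add(add(S^4(Z), Z), add(mul(Z, Z), Z))))))
  [12] S(S(S(S(add(S(add(SSSZ, Z)), add(mul(Z, Z), Z))))))
  [13] S(S(S(S(S(add(add(SSSZ, Z), add(mul(Z, Z), Z)))))))
  [14] S(S(S(S(S(add(S(add(SSZ, Z)), add(mul(Z, Z), Z)))))))
  [15] S(S(S(S(S(S(add(add(SSZ, Z), add(mul(Z, Z), Z))))))))
  [16] S(S(S(S(S(S(add(S(add(SZ, Z)), add(mul(Z, Z), Z))))))))
  [17] S(S(S(S(S(S(S(add(add(SZ, Z), add(mul(Z, Z), Z)))))))))
  [18] S(S(S(S(S(S(S(add(S(add(Z, Z)), add(mul(Z, Z), Z)))))))))
  [19] S(S(S(S(S(S(S(S(add(add(Z, Z), add(mul(Z, Z), Z))))))))))
  [20] S(S(S(S(S(S(S(S(add(Z, add(mul(Z, Z), Z))))))))))
  [21] S(S(S(S(S(S(S(S(add(mul(Z, Z), Z)))))))))
  [22] S(S(S(S(S(S(S(S(add(Z, Z)))))))))
  [23] S^8(Z)

Answer: SAME — A ⇓ S^8(Z), B ⇓ S^8(Z)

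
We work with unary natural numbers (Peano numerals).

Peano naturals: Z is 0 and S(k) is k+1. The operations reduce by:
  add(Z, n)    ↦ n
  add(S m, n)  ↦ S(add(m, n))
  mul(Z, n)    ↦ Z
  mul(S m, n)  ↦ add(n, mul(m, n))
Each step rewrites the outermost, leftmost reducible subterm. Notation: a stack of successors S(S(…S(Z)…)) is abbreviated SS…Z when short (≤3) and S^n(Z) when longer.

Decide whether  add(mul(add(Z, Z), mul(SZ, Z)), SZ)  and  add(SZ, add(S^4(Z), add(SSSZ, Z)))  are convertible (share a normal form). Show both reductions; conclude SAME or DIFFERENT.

Term A:
  start: add(mul(add(Z, Z), mul(SZ, Z)), SZ)
  step 1: add(mul(Z, mul(SZ, Z)), SZ)
  step 2: add(Z, SZ)
  step 3: SZ

Term B:
  start: add(SZ, add(S^4(Z), add(SSSZ, Z)))
  step 1: S(add(Z, add(S^4(Z), add(SSSZ, Z))))
  step 2: S(add(S^4(Z), add(SSSZ, Z)))
  step 3: S(S(add(SSSZ, add(SSSZ, Z))))
  step 4: S(S(S(add(SSZ, add(SSSZ, Z)))))
  step 5: S(S(S(S(add(SZ, add(SSSZ, Z))))))
  step 6: S(S(S(S(S(add(Z, add(SSSZ, Z)))))))
  step 7: S(S(S(S(S(add(SSSZ, Z))))))
  step 8: S(S(S(S(S(S(add(SSZ, Z)))))))
  step 9: S(S(S(S(S(S(S(add(SZ, Z))))))))
  step 10: S(S(S(S(S(S(S(S(add(Z, Z)))))))))
  step 11: S^8(Z)

Answer: DIFFERENT — A ⇓ SZ, B ⇓ S^8(Z)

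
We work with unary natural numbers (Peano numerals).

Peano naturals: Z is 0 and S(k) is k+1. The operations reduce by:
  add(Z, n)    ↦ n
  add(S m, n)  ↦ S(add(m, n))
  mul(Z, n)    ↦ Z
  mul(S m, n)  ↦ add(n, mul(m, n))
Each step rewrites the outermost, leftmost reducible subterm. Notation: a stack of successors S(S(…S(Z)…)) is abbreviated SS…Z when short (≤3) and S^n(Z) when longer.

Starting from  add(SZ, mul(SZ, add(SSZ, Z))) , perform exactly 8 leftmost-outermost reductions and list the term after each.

Answer: after 8 steps: S(S(S(add(Z, mul(Z, add(SSZ, Z))))))

Derivation:
  start: add(SZ, mul(SZ, add(SSZ, Z)))
  →1  S(add(Z, mul(SZ, add(SSZ, Z))))
  →2  S(mul(SZ, add(SSZ, Z)))
  →3  S(add(add(SSZ, Z), mul(Z, add(SSZ, Z))))
  →4  S(add(S(add(SZ, Z)), mul(Z, add(SSZ, Z))))
  →5  S(S(add(add(SZ, Z), mul(Z, add(SSZ, Z)))))
  →6  S(S(add(S(add(Z, Z)), mul(Z, add(SSZ, Z)))))
  →7  S(S(S(add(add(Z, Z), mul(Z, add(SSZ, Z))))))
  →8  S(S(S(add(Z, mul(Z, add(SSZ, Z))))))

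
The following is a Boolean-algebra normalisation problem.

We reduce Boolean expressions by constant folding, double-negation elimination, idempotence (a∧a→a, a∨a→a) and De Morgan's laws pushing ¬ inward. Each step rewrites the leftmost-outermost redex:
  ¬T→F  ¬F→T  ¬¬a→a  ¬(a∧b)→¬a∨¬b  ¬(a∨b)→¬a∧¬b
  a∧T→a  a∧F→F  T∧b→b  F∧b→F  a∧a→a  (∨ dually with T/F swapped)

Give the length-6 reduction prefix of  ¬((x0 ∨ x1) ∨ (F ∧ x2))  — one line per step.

Answer: after 6 steps: ¬x0 ∧ ¬x1

Working:
  start: ¬((x0 ∨ x1) ∨ (F ∧ x2))
  [1] ¬(x0 ∨ x1) ∧ ¬(F ∧ x2)
  [2] (¬x0 ∧ ¬x1) ∧ ¬(F ∧ x2)
  [3] (¬x0 ∧ ¬x1) ∧ (¬F ∨ ¬x2)
  [4] (¬x0 ∧ ¬x1) ∧ (T ∨ ¬x2)
  [5] (¬x0 ∧ ¬x1) ∧ T
  [6] ¬x0 ∧ ¬x1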